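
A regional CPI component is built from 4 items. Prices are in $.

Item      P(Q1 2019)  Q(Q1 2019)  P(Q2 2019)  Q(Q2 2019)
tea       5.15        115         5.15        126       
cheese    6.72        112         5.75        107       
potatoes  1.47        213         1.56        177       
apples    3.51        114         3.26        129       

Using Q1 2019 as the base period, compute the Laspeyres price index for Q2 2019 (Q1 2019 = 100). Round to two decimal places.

94.27

Laspeyres price index uses base-period quantities as weights.
ΣP(Q2 2019)·Q(Q1 2019) = 5.15×115 + 5.75×112 + 1.56×213 + 3.26×114 = 592.25 + 644 + 332.28 + 371.64 = 1940.17
ΣP(Q1 2019)·Q(Q1 2019) = 5.15×115 + 6.72×112 + 1.47×213 + 3.51×114 = 592.25 + 752.64 + 313.11 + 400.14 = 2058.14
Index = 1940.17 / 2058.14 × 100 = 94.2681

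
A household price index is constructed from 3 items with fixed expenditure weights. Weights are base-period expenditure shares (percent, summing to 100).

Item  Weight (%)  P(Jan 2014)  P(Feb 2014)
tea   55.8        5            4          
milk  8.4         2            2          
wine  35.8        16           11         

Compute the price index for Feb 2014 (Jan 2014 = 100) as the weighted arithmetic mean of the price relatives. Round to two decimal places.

77.65

tea: 55.8 × (4/5) = 55.8 × 0.800000 = 44.6400
milk: 8.4 × (2/2) = 8.4 × 1.000000 = 8.4000
wine: 35.8 × (11/16) = 35.8 × 0.687500 = 24.6125
Index = Σ wᵢ·(p₁ᵢ/p₀ᵢ) = 44.6400 + 8.4000 + 24.6125 = 77.6525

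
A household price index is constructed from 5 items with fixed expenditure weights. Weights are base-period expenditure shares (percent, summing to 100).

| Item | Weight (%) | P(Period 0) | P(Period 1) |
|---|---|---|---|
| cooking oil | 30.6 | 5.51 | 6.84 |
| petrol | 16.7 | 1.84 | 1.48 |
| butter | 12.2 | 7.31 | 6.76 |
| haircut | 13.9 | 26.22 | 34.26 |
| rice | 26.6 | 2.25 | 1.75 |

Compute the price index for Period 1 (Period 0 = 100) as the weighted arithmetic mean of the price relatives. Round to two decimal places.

101.55

cooking oil: 30.6 × (6.84/5.51) = 30.6 × 1.241379 = 37.9862
petrol: 16.7 × (1.48/1.84) = 16.7 × 0.804348 = 13.4326
butter: 12.2 × (6.76/7.31) = 12.2 × 0.924761 = 11.2821
haircut: 13.9 × (34.26/26.22) = 13.9 × 1.306636 = 18.1622
rice: 26.6 × (1.75/2.25) = 26.6 × 0.777778 = 20.6889
Index = Σ wᵢ·(p₁ᵢ/p₀ᵢ) = 37.9862 + 13.4326 + 11.2821 + 18.1622 + 20.6889 = 101.5520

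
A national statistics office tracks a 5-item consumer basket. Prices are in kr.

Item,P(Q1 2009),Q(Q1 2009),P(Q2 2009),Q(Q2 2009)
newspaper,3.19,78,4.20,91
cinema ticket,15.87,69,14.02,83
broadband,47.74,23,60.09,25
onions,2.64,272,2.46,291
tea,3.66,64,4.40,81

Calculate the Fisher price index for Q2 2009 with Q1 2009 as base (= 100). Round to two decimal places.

Laspeyres component (base-period weights):
ΣP(Q2 2009)Q(Q1 2009) = 4.20×78 + 14.02×69 + 60.09×23 + 2.46×272 + 4.40×64 = 327.6 + 967.38 + 1382.07 + 669.12 + 281.6 = 3627.77
ΣP(Q1 2009)Q(Q1 2009) = 3.19×78 + 15.87×69 + 47.74×23 + 2.64×272 + 3.66×64 = 248.82 + 1095.03 + 1098.02 + 718.08 + 234.24 = 3394.19
L = 3627.77 / 3394.19 × 100 = 106.8818
Paasche component (current-period weights):
ΣP(Q2 2009)Q(Q2 2009) = 4.20×91 + 14.02×83 + 60.09×25 + 2.46×291 + 4.40×81 = 382.2 + 1163.66 + 1502.25 + 715.86 + 356.4 = 4120.37
ΣP(Q1 2009)Q(Q2 2009) = 3.19×91 + 15.87×83 + 47.74×25 + 2.64×291 + 3.66×81 = 290.29 + 1317.21 + 1193.5 + 768.24 + 296.46 = 3865.7
P = 4120.37 / 3865.7 × 100 = 106.5879
Fisher = √(L × P) = √(106.8818 × 106.5879) = 106.7347

106.73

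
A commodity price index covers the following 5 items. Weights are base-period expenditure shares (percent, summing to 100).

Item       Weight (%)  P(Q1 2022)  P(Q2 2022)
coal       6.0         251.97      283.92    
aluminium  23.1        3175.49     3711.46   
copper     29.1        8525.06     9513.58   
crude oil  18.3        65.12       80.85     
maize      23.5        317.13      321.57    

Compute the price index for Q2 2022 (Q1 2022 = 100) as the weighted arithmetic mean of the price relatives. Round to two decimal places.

coal: 6.0 × (283.92/251.97) = 6.0 × 1.126801 = 6.7608
aluminium: 23.1 × (3711.46/3175.49) = 23.1 × 1.168783 = 26.9989
copper: 29.1 × (9513.58/8525.06) = 29.1 × 1.115955 = 32.4743
crude oil: 18.3 × (80.85/65.12) = 18.3 × 1.241554 = 22.7204
maize: 23.5 × (321.57/317.13) = 23.5 × 1.014001 = 23.8290
Index = Σ wᵢ·(p₁ᵢ/p₀ᵢ) = 6.7608 + 26.9989 + 32.4743 + 22.7204 + 23.8290 = 112.7834

112.78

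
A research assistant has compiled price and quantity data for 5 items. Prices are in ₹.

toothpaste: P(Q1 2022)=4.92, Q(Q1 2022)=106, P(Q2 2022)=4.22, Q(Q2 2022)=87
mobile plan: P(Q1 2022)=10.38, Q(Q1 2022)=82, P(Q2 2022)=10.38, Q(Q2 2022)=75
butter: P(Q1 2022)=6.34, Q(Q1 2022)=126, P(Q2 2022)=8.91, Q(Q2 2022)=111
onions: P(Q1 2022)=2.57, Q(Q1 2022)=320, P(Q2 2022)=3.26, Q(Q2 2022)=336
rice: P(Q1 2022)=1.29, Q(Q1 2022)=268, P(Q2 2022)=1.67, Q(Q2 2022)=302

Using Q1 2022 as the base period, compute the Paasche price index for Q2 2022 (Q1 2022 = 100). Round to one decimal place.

118.0

Paasche price index uses current-period quantities as weights.
ΣP(Q2 2022)·Q(Q2 2022) = 4.22×87 + 10.38×75 + 8.91×111 + 3.26×336 + 1.67×302 = 367.14 + 778.5 + 989.01 + 1095.36 + 504.34 = 3734.35
ΣP(Q1 2022)·Q(Q2 2022) = 4.92×87 + 10.38×75 + 6.34×111 + 2.57×336 + 1.29×302 = 428.04 + 778.5 + 703.74 + 863.52 + 389.58 = 3163.38
Index = 3734.35 / 3163.38 × 100 = 118.0494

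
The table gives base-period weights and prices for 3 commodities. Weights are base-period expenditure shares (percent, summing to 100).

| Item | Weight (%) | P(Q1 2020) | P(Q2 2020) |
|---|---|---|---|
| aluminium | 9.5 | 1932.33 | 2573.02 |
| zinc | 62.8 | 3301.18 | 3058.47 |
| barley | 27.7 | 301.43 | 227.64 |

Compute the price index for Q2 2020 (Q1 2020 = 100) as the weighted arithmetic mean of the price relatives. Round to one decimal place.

91.8

aluminium: 9.5 × (2573.02/1932.33) = 9.5 × 1.331563 = 12.6499
zinc: 62.8 × (3058.47/3301.18) = 62.8 × 0.926478 = 58.1828
barley: 27.7 × (227.64/301.43) = 27.7 × 0.755200 = 20.9190
Index = Σ wᵢ·(p₁ᵢ/p₀ᵢ) = 12.6499 + 58.1828 + 20.9190 = 91.7517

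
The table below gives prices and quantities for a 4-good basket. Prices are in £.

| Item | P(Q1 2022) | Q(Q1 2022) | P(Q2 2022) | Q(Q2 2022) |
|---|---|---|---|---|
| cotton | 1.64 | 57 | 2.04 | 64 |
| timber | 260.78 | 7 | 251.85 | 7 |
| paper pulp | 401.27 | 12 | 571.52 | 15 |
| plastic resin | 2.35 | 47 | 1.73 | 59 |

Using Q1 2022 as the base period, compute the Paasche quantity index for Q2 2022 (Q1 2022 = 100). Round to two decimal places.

119.84

Paasche quantity index uses current-period prices as weights.
ΣP(Q2 2022)·Q(Q2 2022) = 2.04×64 + 251.85×7 + 571.52×15 + 1.73×59 = 130.56 + 1762.95 + 8572.8 + 102.07 = 10568.38
ΣP(Q2 2022)·Q(Q1 2022) = 2.04×57 + 251.85×7 + 571.52×12 + 1.73×47 = 116.28 + 1762.95 + 6858.24 + 81.31 = 8818.78
Index = 10568.38 / 8818.78 × 100 = 119.8395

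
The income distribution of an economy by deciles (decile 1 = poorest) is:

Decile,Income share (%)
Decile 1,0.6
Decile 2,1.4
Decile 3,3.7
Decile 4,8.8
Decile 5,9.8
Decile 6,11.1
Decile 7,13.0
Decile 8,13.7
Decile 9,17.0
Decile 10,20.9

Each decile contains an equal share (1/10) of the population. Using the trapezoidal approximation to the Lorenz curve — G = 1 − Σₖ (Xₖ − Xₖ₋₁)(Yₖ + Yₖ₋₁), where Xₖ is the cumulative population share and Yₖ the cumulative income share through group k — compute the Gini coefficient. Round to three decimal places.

0.356

Cumulative income shares Yₖ: 0.0060, 0.0200, 0.0570, 0.1450, 0.2430, 0.3540, 0.4840, 0.6210, 0.7910, 1.0000
Σ (Xₖ−Xₖ₋₁)(Yₖ+Yₖ₋₁) = (1/10)(0.0060+0.0000) + (1/10)(0.0200+0.0060) + (1/10)(0.0570+0.0200) + (1/10)(0.1450+0.0570) + (1/10)(0.2430+0.1450) + (1/10)(0.3540+0.2430) + (1/10)(0.4840+0.3540) + (1/10)(0.6210+0.4840) + (1/10)(0.7910+0.6210) + (1/10)(1.0000+0.7910)
  = 0.0006 + 0.0026 + 0.0077 + 0.0202 + 0.0388 + 0.0597 + 0.0838 + 0.1105 + 0.1412 + 0.1791 = 0.6442
G = 1 − 0.6442 = 0.3558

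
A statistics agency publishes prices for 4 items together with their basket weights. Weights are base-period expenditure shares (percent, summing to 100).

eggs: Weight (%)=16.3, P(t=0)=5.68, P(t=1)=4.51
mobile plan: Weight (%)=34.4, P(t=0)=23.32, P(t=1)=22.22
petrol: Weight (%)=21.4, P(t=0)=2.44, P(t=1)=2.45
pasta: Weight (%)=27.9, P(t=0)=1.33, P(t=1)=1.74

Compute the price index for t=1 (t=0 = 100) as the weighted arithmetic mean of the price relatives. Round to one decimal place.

eggs: 16.3 × (4.51/5.68) = 16.3 × 0.794014 = 12.9424
mobile plan: 34.4 × (22.22/23.32) = 34.4 × 0.952830 = 32.7774
petrol: 21.4 × (2.45/2.44) = 21.4 × 1.004098 = 21.4877
pasta: 27.9 × (1.74/1.33) = 27.9 × 1.308271 = 36.5008
Index = Σ wᵢ·(p₁ᵢ/p₀ᵢ) = 12.9424 + 32.7774 + 21.4877 + 36.5008 = 103.7082

103.7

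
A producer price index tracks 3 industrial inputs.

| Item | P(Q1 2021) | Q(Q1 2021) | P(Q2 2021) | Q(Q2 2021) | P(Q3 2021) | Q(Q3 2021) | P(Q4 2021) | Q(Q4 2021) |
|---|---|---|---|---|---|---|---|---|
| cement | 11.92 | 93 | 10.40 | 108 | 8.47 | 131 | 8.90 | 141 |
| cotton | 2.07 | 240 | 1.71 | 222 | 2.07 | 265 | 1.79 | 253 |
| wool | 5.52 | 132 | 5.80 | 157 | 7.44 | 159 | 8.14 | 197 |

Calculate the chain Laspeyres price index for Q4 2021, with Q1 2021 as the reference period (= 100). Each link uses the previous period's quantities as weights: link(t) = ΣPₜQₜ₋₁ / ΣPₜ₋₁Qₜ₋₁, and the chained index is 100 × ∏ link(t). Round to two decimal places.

Link Q1 2021→Q2 2021:
ΣP(Q2 2021)Q(Q1 2021) = 10.40×93 + 1.71×240 + 5.80×132 = 967.2 + 410.4 + 765.6 = 2143.2
ΣP(Q1 2021)Q(Q1 2021) = 11.92×93 + 2.07×240 + 5.52×132 = 1108.56 + 496.8 + 728.64 = 2334
link = 2143.2/2334 = 0.918252
Link Q2 2021→Q3 2021:
ΣP(Q3 2021)Q(Q2 2021) = 8.47×108 + 2.07×222 + 7.44×157 = 914.76 + 459.54 + 1168.08 = 2542.38
ΣP(Q2 2021)Q(Q2 2021) = 10.40×108 + 1.71×222 + 5.80×157 = 1123.2 + 379.62 + 910.6 = 2413.42
link = 2542.38/2413.42 = 1.053435
Link Q3 2021→Q4 2021:
ΣP(Q4 2021)Q(Q3 2021) = 8.90×131 + 1.79×265 + 8.14×159 = 1165.9 + 474.35 + 1294.26 = 2934.51
ΣP(Q3 2021)Q(Q3 2021) = 8.47×131 + 2.07×265 + 7.44×159 = 1109.57 + 548.55 + 1182.96 = 2841.08
link = 2934.51/2841.08 = 1.032885
Chained index = 100 × 0.918252 × 1.053435 × 1.032885 = 99.9129

99.91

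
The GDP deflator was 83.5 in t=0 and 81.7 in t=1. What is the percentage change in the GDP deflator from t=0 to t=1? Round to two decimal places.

-2.16%

Change = (81.7 − 83.5) / 83.5 × 100
       = -1.8 / 83.5 × 100 = -2.1557%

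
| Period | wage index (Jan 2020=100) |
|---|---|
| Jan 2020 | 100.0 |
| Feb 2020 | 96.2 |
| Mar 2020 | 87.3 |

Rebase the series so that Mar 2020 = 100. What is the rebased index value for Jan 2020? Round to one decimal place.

114.5

Rebased(Jan 2020) = 100.0 / 87.3 × 100 = 114.5475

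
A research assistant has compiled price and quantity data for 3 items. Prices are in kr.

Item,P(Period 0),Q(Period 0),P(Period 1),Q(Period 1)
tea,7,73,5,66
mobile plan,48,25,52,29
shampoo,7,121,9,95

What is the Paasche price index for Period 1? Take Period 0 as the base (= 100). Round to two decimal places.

106.91

Paasche price index uses current-period quantities as weights.
ΣP(Period 1)·Q(Period 1) = 5×66 + 52×29 + 9×95 = 330 + 1508 + 855 = 2693
ΣP(Period 0)·Q(Period 1) = 7×66 + 48×29 + 7×95 = 462 + 1392 + 665 = 2519
Index = 2693 / 2519 × 100 = 106.9075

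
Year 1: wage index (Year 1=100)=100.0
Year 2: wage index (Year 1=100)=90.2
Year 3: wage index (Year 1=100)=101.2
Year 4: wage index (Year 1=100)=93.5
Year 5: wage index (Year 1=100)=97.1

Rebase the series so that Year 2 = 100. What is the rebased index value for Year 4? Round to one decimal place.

103.7

Rebased(Year 4) = 93.5 / 90.2 × 100 = 103.6585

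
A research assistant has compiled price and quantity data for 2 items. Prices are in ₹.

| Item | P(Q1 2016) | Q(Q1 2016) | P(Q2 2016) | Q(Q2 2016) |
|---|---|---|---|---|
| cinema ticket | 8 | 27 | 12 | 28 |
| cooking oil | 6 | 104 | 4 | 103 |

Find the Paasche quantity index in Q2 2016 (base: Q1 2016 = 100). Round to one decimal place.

101.1

Paasche quantity index uses current-period prices as weights.
ΣP(Q2 2016)·Q(Q2 2016) = 12×28 + 4×103 = 336 + 412 = 748
ΣP(Q2 2016)·Q(Q1 2016) = 12×27 + 4×104 = 324 + 416 = 740
Index = 748 / 740 × 100 = 101.0811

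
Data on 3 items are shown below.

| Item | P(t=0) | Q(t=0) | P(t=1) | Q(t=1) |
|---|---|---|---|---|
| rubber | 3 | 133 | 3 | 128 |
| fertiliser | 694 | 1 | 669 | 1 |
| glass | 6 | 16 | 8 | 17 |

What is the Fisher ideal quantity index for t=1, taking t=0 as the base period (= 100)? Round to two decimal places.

99.33

Laspeyres component (base-period weights):
ΣP(t=0)Q(t=1) = 3×128 + 694×1 + 6×17 = 384 + 694 + 102 = 1180
ΣP(t=0)Q(t=0) = 3×133 + 694×1 + 6×16 = 399 + 694 + 96 = 1189
L = 1180 / 1189 × 100 = 99.2431
Paasche component (current-period weights):
ΣP(t=1)Q(t=1) = 3×128 + 669×1 + 8×17 = 384 + 669 + 136 = 1189
ΣP(t=1)Q(t=0) = 3×133 + 669×1 + 8×16 = 399 + 669 + 128 = 1196
P = 1189 / 1196 × 100 = 99.4147
Fisher = √(L × P) = √(99.2431 × 99.4147) = 99.3289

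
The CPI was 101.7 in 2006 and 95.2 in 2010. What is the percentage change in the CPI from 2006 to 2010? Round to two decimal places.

-6.39%

Change = (95.2 − 101.7) / 101.7 × 100
       = -6.5 / 101.7 × 100 = -6.3913%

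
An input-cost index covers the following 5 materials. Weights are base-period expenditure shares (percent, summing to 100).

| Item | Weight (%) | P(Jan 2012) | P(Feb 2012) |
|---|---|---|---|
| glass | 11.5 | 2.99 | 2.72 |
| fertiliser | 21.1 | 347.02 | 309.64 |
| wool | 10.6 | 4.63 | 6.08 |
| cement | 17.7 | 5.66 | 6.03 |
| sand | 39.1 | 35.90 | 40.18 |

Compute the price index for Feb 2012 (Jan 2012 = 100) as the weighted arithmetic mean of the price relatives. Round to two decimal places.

glass: 11.5 × (2.72/2.99) = 11.5 × 0.909699 = 10.4615
fertiliser: 21.1 × (309.64/347.02) = 21.1 × 0.892283 = 18.8272
wool: 10.6 × (6.08/4.63) = 10.6 × 1.313175 = 13.9197
cement: 17.7 × (6.03/5.66) = 17.7 × 1.065371 = 18.8571
sand: 39.1 × (40.18/35.90) = 39.1 × 1.119220 = 43.7615
Index = Σ wᵢ·(p₁ᵢ/p₀ᵢ) = 10.4615 + 18.8272 + 13.9197 + 18.8571 + 43.7615 = 105.8269

105.83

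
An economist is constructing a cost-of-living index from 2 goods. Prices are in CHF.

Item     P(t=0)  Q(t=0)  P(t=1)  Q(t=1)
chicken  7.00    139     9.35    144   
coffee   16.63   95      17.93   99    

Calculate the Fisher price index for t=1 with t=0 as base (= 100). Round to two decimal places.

117.62

Laspeyres component (base-period weights):
ΣP(t=1)Q(t=0) = 9.35×139 + 17.93×95 = 1299.65 + 1703.35 = 3003
ΣP(t=0)Q(t=0) = 7.00×139 + 16.63×95 = 973 + 1579.85 = 2552.85
L = 3003 / 2552.85 × 100 = 117.6332
Paasche component (current-period weights):
ΣP(t=1)Q(t=1) = 9.35×144 + 17.93×99 = 1346.4 + 1775.07 = 3121.47
ΣP(t=0)Q(t=1) = 7.00×144 + 16.63×99 = 1008 + 1646.37 = 2654.37
P = 3121.47 / 2654.37 × 100 = 117.5974
Fisher = √(L × P) = √(117.6332 × 117.5974) = 117.6153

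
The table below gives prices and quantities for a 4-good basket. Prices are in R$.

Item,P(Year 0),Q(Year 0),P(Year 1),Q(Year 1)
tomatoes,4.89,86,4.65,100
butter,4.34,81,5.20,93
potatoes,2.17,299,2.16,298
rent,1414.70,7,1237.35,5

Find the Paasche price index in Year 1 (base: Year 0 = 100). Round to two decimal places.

90.32

Paasche price index uses current-period quantities as weights.
ΣP(Year 1)·Q(Year 1) = 4.65×100 + 5.20×93 + 2.16×298 + 1237.35×5 = 465 + 483.6 + 643.68 + 6186.75 = 7779.03
ΣP(Year 0)·Q(Year 1) = 4.89×100 + 4.34×93 + 2.17×298 + 1414.70×5 = 489 + 403.62 + 646.66 + 7073.5 = 8612.78
Index = 7779.03 / 8612.78 × 100 = 90.3196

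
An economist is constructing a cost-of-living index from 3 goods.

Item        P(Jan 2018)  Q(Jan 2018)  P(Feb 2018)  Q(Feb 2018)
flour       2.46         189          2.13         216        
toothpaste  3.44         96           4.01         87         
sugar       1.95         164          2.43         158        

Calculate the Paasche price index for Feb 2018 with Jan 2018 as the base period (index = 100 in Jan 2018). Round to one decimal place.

Paasche price index uses current-period quantities as weights.
ΣP(Feb 2018)·Q(Feb 2018) = 2.13×216 + 4.01×87 + 2.43×158 = 460.08 + 348.87 + 383.94 = 1192.89
ΣP(Jan 2018)·Q(Feb 2018) = 2.46×216 + 3.44×87 + 1.95×158 = 531.36 + 299.28 + 308.1 = 1138.74
Index = 1192.89 / 1138.74 × 100 = 104.7553

104.8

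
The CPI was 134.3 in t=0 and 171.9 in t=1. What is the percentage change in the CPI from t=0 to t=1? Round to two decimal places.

Change = (171.9 − 134.3) / 134.3 × 100
       = 37.6 / 134.3 × 100 = 27.9970%

28.00%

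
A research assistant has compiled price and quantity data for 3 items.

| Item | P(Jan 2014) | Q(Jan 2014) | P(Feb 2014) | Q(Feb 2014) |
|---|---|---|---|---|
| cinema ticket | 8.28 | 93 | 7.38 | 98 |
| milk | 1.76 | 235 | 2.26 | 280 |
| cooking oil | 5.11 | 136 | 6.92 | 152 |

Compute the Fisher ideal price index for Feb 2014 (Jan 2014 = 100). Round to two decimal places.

Laspeyres component (base-period weights):
ΣP(Feb 2014)Q(Jan 2014) = 7.38×93 + 2.26×235 + 6.92×136 = 686.34 + 531.1 + 941.12 = 2158.56
ΣP(Jan 2014)Q(Jan 2014) = 8.28×93 + 1.76×235 + 5.11×136 = 770.04 + 413.6 + 694.96 = 1878.6
L = 2158.56 / 1878.6 × 100 = 114.9026
Paasche component (current-period weights):
ΣP(Feb 2014)Q(Feb 2014) = 7.38×98 + 2.26×280 + 6.92×152 = 723.24 + 632.8 + 1051.84 = 2407.88
ΣP(Jan 2014)Q(Feb 2014) = 8.28×98 + 1.76×280 + 5.11×152 = 811.44 + 492.8 + 776.72 = 2080.96
P = 2407.88 / 2080.96 × 100 = 115.7101
Fisher = √(L × P) = √(114.9026 × 115.7101) = 115.3056

115.31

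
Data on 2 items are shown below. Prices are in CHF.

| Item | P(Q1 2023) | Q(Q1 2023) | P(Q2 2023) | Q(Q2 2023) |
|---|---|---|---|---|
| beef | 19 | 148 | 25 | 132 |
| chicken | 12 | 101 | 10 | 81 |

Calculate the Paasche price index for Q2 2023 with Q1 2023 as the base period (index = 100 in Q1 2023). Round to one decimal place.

118.1

Paasche price index uses current-period quantities as weights.
ΣP(Q2 2023)·Q(Q2 2023) = 25×132 + 10×81 = 3300 + 810 = 4110
ΣP(Q1 2023)·Q(Q2 2023) = 19×132 + 12×81 = 2508 + 972 = 3480
Index = 4110 / 3480 × 100 = 118.1034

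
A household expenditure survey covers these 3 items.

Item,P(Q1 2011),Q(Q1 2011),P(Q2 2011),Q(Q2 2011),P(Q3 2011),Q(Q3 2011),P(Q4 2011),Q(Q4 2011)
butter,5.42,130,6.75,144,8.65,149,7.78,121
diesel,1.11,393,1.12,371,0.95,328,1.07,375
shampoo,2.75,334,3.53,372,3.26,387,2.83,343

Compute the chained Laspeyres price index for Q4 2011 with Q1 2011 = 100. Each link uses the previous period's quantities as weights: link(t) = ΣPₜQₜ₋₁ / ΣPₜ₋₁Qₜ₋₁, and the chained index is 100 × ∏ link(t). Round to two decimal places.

114.86

Link Q1 2011→Q2 2011:
ΣP(Q2 2011)Q(Q1 2011) = 6.75×130 + 1.12×393 + 3.53×334 = 877.5 + 440.16 + 1179.02 = 2496.68
ΣP(Q1 2011)Q(Q1 2011) = 5.42×130 + 1.11×393 + 2.75×334 = 704.6 + 436.23 + 918.5 = 2059.33
link = 2496.68/2059.33 = 1.212375
Link Q2 2011→Q3 2011:
ΣP(Q3 2011)Q(Q2 2011) = 8.65×144 + 0.95×371 + 3.26×372 = 1245.6 + 352.45 + 1212.72 = 2810.77
ΣP(Q2 2011)Q(Q2 2011) = 6.75×144 + 1.12×371 + 3.53×372 = 972 + 415.52 + 1313.16 = 2700.68
link = 2810.77/2700.68 = 1.040764
Link Q3 2011→Q4 2011:
ΣP(Q4 2011)Q(Q3 2011) = 7.78×149 + 1.07×328 + 2.83×387 = 1159.22 + 350.96 + 1095.21 = 2605.39
ΣP(Q3 2011)Q(Q3 2011) = 8.65×149 + 0.95×328 + 3.26×387 = 1288.85 + 311.6 + 1261.62 = 2862.07
link = 2605.39/2862.07 = 0.910317
Chained index = 100 × 1.212375 × 1.040764 × 0.910317 = 114.8634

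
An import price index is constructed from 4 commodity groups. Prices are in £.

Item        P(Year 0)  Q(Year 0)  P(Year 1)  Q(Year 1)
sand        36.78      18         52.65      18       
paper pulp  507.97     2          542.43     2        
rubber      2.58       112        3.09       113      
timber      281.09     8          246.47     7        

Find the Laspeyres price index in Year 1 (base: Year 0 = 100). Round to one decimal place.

103.2

Laspeyres price index uses base-period quantities as weights.
ΣP(Year 1)·Q(Year 0) = 52.65×18 + 542.43×2 + 3.09×112 + 246.47×8 = 947.7 + 1084.86 + 346.08 + 1971.76 = 4350.4
ΣP(Year 0)·Q(Year 0) = 36.78×18 + 507.97×2 + 2.58×112 + 281.09×8 = 662.04 + 1015.94 + 288.96 + 2248.72 = 4215.66
Index = 4350.4 / 4215.66 × 100 = 103.1962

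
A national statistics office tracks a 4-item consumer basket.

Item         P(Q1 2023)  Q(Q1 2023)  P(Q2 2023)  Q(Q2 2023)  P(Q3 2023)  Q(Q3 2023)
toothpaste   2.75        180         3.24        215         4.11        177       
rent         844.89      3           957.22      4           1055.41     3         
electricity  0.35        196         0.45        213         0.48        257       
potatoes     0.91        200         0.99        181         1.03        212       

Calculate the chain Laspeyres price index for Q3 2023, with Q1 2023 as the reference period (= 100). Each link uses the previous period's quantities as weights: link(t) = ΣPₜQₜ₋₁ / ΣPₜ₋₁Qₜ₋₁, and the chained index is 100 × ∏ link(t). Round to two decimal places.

Link Q1 2023→Q2 2023:
ΣP(Q2 2023)Q(Q1 2023) = 3.24×180 + 957.22×3 + 0.45×196 + 0.99×200 = 583.2 + 2871.66 + 88.2 + 198 = 3741.06
ΣP(Q1 2023)Q(Q1 2023) = 2.75×180 + 844.89×3 + 0.35×196 + 0.91×200 = 495 + 2534.67 + 68.6 + 182 = 3280.27
link = 3741.06/3280.27 = 1.140473
Link Q2 2023→Q3 2023:
ΣP(Q3 2023)Q(Q2 2023) = 4.11×215 + 1055.41×4 + 0.48×213 + 1.03×181 = 883.65 + 4221.64 + 102.24 + 186.43 = 5393.96
ΣP(Q2 2023)Q(Q2 2023) = 3.24×215 + 957.22×4 + 0.45×213 + 0.99×181 = 696.6 + 3828.88 + 95.85 + 179.19 = 4800.52
link = 5393.96/4800.52 = 1.123620
Chained index = 100 × 1.140473 × 1.123620 = 128.1458

128.15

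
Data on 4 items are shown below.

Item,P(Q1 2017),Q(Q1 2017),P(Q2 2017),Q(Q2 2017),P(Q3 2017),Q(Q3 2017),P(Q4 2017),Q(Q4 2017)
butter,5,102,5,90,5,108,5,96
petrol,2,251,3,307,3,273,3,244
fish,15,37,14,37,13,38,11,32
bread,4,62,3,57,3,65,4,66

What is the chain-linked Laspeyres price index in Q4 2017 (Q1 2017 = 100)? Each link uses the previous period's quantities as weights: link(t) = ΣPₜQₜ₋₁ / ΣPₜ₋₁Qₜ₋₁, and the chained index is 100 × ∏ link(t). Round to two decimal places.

Link Q1 2017→Q2 2017:
ΣP(Q2 2017)Q(Q1 2017) = 5×102 + 3×251 + 14×37 + 3×62 = 510 + 753 + 518 + 186 = 1967
ΣP(Q1 2017)Q(Q1 2017) = 5×102 + 2×251 + 15×37 + 4×62 = 510 + 502 + 555 + 248 = 1815
link = 1967/1815 = 1.083747
Link Q2 2017→Q3 2017:
ΣP(Q3 2017)Q(Q2 2017) = 5×90 + 3×307 + 13×37 + 3×57 = 450 + 921 + 481 + 171 = 2023
ΣP(Q2 2017)Q(Q2 2017) = 5×90 + 3×307 + 14×37 + 3×57 = 450 + 921 + 518 + 171 = 2060
link = 2023/2060 = 0.982039
Link Q3 2017→Q4 2017:
ΣP(Q4 2017)Q(Q3 2017) = 5×108 + 3×273 + 11×38 + 4×65 = 540 + 819 + 418 + 260 = 2037
ΣP(Q3 2017)Q(Q3 2017) = 5×108 + 3×273 + 13×38 + 3×65 = 540 + 819 + 494 + 195 = 2048
link = 2037/2048 = 0.994629
Chained index = 100 × 1.083747 × 0.982039 × 0.994629 = 105.8565

105.86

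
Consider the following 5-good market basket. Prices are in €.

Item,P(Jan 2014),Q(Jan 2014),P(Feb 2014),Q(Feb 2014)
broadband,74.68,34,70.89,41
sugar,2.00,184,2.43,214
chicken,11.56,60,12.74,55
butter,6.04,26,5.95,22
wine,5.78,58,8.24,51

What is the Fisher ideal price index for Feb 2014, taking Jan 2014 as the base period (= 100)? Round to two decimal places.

Laspeyres component (base-period weights):
ΣP(Feb 2014)Q(Jan 2014) = 70.89×34 + 2.43×184 + 12.74×60 + 5.95×26 + 8.24×58 = 2410.26 + 447.12 + 764.4 + 154.7 + 477.92 = 4254.4
ΣP(Jan 2014)Q(Jan 2014) = 74.68×34 + 2.00×184 + 11.56×60 + 6.04×26 + 5.78×58 = 2539.12 + 368 + 693.6 + 157.04 + 335.24 = 4093
L = 4254.4 / 4093 × 100 = 103.9433
Paasche component (current-period weights):
ΣP(Feb 2014)Q(Feb 2014) = 70.89×41 + 2.43×214 + 12.74×55 + 5.95×22 + 8.24×51 = 2906.49 + 520.02 + 700.7 + 130.9 + 420.24 = 4678.35
ΣP(Jan 2014)Q(Feb 2014) = 74.68×41 + 2.00×214 + 11.56×55 + 6.04×22 + 5.78×51 = 3061.88 + 428 + 635.8 + 132.88 + 294.78 = 4553.34
P = 4678.35 / 4553.34 × 100 = 102.7455
Fisher = √(L × P) = √(103.9433 × 102.7455) = 103.3427

103.34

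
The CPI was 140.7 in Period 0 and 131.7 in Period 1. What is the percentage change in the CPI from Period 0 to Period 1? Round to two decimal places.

-6.40%

Change = (131.7 − 140.7) / 140.7 × 100
       = -9.0 / 140.7 × 100 = -6.3966%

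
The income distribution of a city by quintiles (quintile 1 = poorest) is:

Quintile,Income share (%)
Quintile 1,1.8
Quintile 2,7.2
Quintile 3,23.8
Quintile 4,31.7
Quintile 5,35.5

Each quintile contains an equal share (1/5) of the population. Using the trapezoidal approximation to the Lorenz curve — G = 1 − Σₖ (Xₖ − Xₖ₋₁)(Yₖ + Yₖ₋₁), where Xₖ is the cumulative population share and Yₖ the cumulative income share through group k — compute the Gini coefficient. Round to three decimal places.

0.368

Cumulative income shares Yₖ: 0.0180, 0.0900, 0.3280, 0.6450, 1.0000
Σ (Xₖ−Xₖ₋₁)(Yₖ+Yₖ₋₁) = (1/5)(0.0180+0.0000) + (1/5)(0.0900+0.0180) + (1/5)(0.3280+0.0900) + (1/5)(0.6450+0.3280) + (1/5)(1.0000+0.6450)
  = 0.0036 + 0.0216 + 0.0836 + 0.1946 + 0.3290 = 0.6324
G = 1 − 0.6324 = 0.3676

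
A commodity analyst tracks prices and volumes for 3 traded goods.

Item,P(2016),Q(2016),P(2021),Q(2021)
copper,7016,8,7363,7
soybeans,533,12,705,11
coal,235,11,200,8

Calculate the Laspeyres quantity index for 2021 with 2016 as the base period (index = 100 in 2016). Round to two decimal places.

87.32

Laspeyres quantity index uses base-period prices as weights.
ΣP(2016)·Q(2021) = 7016×7 + 533×11 + 235×8 = 49112 + 5863 + 1880 = 56855
ΣP(2016)·Q(2016) = 7016×8 + 533×12 + 235×11 = 56128 + 6396 + 2585 = 65109
Index = 56855 / 65109 × 100 = 87.3228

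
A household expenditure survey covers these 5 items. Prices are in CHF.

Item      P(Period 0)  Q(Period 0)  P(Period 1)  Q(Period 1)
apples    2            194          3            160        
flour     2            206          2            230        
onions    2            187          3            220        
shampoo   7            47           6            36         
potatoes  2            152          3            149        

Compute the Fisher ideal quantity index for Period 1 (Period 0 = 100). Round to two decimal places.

98.32

Laspeyres component (base-period weights):
ΣP(Period 0)Q(Period 1) = 2×160 + 2×230 + 2×220 + 7×36 + 2×149 = 320 + 460 + 440 + 252 + 298 = 1770
ΣP(Period 0)Q(Period 0) = 2×194 + 2×206 + 2×187 + 7×47 + 2×152 = 388 + 412 + 374 + 329 + 304 = 1807
L = 1770 / 1807 × 100 = 97.9524
Paasche component (current-period weights):
ΣP(Period 1)Q(Period 1) = 3×160 + 2×230 + 3×220 + 6×36 + 3×149 = 480 + 460 + 660 + 216 + 447 = 2263
ΣP(Period 1)Q(Period 0) = 3×194 + 2×206 + 3×187 + 6×47 + 3×152 = 582 + 412 + 561 + 282 + 456 = 2293
P = 2263 / 2293 × 100 = 98.6917
Fisher = √(L × P) = √(97.9524 × 98.6917) = 98.3213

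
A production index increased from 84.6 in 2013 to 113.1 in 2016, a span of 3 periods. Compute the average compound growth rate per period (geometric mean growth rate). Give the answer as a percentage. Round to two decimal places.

Growth factor = (113.1/84.6)^(1/3) = (1.336879)^(1/3) = 1.101617
Growth rate = 1.101617 − 1 = 0.101617 = 10.1617%

10.16%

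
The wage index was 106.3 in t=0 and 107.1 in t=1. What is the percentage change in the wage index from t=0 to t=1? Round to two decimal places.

0.75%

Change = (107.1 − 106.3) / 106.3 × 100
       = 0.8 / 106.3 × 100 = 0.7526%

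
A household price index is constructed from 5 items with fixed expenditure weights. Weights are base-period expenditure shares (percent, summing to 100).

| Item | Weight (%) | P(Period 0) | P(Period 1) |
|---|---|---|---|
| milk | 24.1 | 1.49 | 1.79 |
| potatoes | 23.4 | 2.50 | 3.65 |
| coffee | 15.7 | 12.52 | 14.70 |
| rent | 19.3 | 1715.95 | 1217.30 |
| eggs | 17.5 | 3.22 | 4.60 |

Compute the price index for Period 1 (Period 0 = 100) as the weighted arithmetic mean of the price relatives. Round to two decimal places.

120.24

milk: 24.1 × (1.79/1.49) = 24.1 × 1.201342 = 28.9523
potatoes: 23.4 × (3.65/2.50) = 23.4 × 1.460000 = 34.1640
coffee: 15.7 × (14.70/12.52) = 15.7 × 1.174121 = 18.4337
rent: 19.3 × (1217.30/1715.95) = 19.3 × 0.709403 = 13.6915
eggs: 17.5 × (4.60/3.22) = 17.5 × 1.428571 = 25.0000
Index = Σ wᵢ·(p₁ᵢ/p₀ᵢ) = 28.9523 + 34.1640 + 18.4337 + 13.6915 + 25.0000 = 120.2415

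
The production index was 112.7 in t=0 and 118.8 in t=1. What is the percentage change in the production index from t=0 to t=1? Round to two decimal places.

Change = (118.8 − 112.7) / 112.7 × 100
       = 6.1 / 112.7 × 100 = 5.4126%

5.41%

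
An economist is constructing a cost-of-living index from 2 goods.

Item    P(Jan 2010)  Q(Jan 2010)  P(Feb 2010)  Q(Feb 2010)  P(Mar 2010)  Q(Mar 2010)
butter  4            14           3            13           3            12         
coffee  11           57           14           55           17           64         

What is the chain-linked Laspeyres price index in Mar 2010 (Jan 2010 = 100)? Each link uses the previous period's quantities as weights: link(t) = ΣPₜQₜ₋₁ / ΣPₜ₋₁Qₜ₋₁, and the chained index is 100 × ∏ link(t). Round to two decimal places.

148.07

Link Jan 2010→Feb 2010:
ΣP(Feb 2010)Q(Jan 2010) = 3×14 + 14×57 = 42 + 798 = 840
ΣP(Jan 2010)Q(Jan 2010) = 4×14 + 11×57 = 56 + 627 = 683
link = 840/683 = 1.229868
Link Feb 2010→Mar 2010:
ΣP(Mar 2010)Q(Feb 2010) = 3×13 + 17×55 = 39 + 935 = 974
ΣP(Feb 2010)Q(Feb 2010) = 3×13 + 14×55 = 39 + 770 = 809
link = 974/809 = 1.203956
Chained index = 100 × 1.229868 × 1.203956 = 148.0707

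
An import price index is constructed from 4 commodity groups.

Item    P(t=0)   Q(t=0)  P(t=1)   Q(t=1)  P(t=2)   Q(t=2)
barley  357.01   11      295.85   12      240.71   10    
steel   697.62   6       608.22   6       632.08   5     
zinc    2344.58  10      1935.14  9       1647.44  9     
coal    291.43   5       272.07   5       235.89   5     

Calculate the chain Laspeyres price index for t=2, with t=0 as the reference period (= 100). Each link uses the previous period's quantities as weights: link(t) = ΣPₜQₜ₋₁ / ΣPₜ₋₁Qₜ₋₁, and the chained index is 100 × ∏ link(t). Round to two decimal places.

73.05

Link t=0→t=1:
ΣP(t=1)Q(t=0) = 295.85×11 + 608.22×6 + 1935.14×10 + 272.07×5 = 3254.35 + 3649.32 + 19351.4 + 1360.35 = 27615.42
ΣP(t=0)Q(t=0) = 357.01×11 + 697.62×6 + 2344.58×10 + 291.43×5 = 3927.11 + 4185.72 + 23445.8 + 1457.15 = 33015.78
link = 27615.42/33015.78 = 0.836431
Link t=1→t=2:
ΣP(t=2)Q(t=1) = 240.71×12 + 632.08×6 + 1647.44×9 + 235.89×5 = 2888.52 + 3792.48 + 14826.96 + 1179.45 = 22687.41
ΣP(t=1)Q(t=1) = 295.85×12 + 608.22×6 + 1935.14×9 + 272.07×5 = 3550.2 + 3649.32 + 17416.26 + 1360.35 = 25976.13
link = 22687.41/25976.13 = 0.873395
Chained index = 100 × 0.836431 × 0.873395 = 73.0534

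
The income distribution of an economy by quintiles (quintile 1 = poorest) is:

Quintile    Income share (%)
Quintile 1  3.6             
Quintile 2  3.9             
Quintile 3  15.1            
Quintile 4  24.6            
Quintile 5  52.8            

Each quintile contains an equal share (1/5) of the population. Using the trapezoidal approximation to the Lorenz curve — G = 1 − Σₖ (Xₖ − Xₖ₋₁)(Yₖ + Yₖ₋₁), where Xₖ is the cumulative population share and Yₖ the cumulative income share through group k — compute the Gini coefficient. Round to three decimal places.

Cumulative income shares Yₖ: 0.0360, 0.0750, 0.2260, 0.4720, 1.0000
Σ (Xₖ−Xₖ₋₁)(Yₖ+Yₖ₋₁) = (1/5)(0.0360+0.0000) + (1/5)(0.0750+0.0360) + (1/5)(0.2260+0.0750) + (1/5)(0.4720+0.2260) + (1/5)(1.0000+0.4720)
  = 0.0072 + 0.0222 + 0.0602 + 0.1396 + 0.2944 = 0.5236
G = 1 − 0.5236 = 0.4764

0.476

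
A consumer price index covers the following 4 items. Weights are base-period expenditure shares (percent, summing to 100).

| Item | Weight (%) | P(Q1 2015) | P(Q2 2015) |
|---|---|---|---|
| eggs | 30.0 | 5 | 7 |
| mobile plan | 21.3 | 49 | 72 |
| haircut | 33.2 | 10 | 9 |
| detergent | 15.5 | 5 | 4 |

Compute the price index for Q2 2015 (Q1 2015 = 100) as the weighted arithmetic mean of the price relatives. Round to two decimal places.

115.58

eggs: 30.0 × (7/5) = 30.0 × 1.400000 = 42.0000
mobile plan: 21.3 × (72/49) = 21.3 × 1.469388 = 31.2980
haircut: 33.2 × (9/10) = 33.2 × 0.900000 = 29.8800
detergent: 15.5 × (4/5) = 15.5 × 0.800000 = 12.4000
Index = Σ wᵢ·(p₁ᵢ/p₀ᵢ) = 42.0000 + 31.2980 + 29.8800 + 12.4000 = 115.5780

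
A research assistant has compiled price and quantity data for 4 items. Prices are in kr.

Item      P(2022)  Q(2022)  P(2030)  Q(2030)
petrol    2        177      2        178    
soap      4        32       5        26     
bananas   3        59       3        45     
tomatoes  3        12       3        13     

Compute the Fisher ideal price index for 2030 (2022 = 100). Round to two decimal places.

Laspeyres component (base-period weights):
ΣP(2030)Q(2022) = 2×177 + 5×32 + 3×59 + 3×12 = 354 + 160 + 177 + 36 = 727
ΣP(2022)Q(2022) = 2×177 + 4×32 + 3×59 + 3×12 = 354 + 128 + 177 + 36 = 695
L = 727 / 695 × 100 = 104.6043
Paasche component (current-period weights):
ΣP(2030)Q(2030) = 2×178 + 5×26 + 3×45 + 3×13 = 356 + 130 + 135 + 39 = 660
ΣP(2022)Q(2030) = 2×178 + 4×26 + 3×45 + 3×13 = 356 + 104 + 135 + 39 = 634
P = 660 / 634 × 100 = 104.1009
Fisher = √(L × P) = √(104.6043 × 104.1009) = 104.3523

104.35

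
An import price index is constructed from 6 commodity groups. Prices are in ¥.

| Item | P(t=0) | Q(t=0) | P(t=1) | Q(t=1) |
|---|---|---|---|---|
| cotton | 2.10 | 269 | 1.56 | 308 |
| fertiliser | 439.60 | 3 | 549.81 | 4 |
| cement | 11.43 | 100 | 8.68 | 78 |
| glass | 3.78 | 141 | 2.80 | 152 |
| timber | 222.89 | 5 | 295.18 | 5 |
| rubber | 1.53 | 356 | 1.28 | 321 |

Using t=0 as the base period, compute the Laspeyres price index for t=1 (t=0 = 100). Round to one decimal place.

100.9

Laspeyres price index uses base-period quantities as weights.
ΣP(t=1)·Q(t=0) = 1.56×269 + 549.81×3 + 8.68×100 + 2.80×141 + 295.18×5 + 1.28×356 = 419.64 + 1649.43 + 868 + 394.8 + 1475.9 + 455.68 = 5263.45
ΣP(t=0)·Q(t=0) = 2.10×269 + 439.60×3 + 11.43×100 + 3.78×141 + 222.89×5 + 1.53×356 = 564.9 + 1318.8 + 1143 + 532.98 + 1114.45 + 544.68 = 5218.81
Index = 5263.45 / 5218.81 × 100 = 100.8554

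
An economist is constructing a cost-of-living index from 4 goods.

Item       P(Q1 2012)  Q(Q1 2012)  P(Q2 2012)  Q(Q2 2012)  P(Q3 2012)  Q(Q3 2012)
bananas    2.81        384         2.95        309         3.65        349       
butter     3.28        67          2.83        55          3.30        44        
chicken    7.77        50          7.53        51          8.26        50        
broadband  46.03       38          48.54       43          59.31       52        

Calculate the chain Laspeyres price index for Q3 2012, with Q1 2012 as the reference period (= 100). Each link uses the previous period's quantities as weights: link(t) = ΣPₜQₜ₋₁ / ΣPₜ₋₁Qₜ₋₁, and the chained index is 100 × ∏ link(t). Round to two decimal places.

124.75

Link Q1 2012→Q2 2012:
ΣP(Q2 2012)Q(Q1 2012) = 2.95×384 + 2.83×67 + 7.53×50 + 48.54×38 = 1132.8 + 189.61 + 376.5 + 1844.52 = 3543.43
ΣP(Q1 2012)Q(Q1 2012) = 2.81×384 + 3.28×67 + 7.77×50 + 46.03×38 = 1079.04 + 219.76 + 388.5 + 1749.14 = 3436.44
link = 3543.43/3436.44 = 1.031134
Link Q2 2012→Q3 2012:
ΣP(Q3 2012)Q(Q2 2012) = 3.65×309 + 3.30×55 + 8.26×51 + 59.31×43 = 1127.85 + 181.5 + 421.26 + 2550.33 = 4280.94
ΣP(Q2 2012)Q(Q2 2012) = 2.95×309 + 2.83×55 + 7.53×51 + 48.54×43 = 911.55 + 155.65 + 384.03 + 2087.22 = 3538.45
link = 4280.94/3538.45 = 1.209835
Chained index = 100 × 1.031134 × 1.209835 = 124.7502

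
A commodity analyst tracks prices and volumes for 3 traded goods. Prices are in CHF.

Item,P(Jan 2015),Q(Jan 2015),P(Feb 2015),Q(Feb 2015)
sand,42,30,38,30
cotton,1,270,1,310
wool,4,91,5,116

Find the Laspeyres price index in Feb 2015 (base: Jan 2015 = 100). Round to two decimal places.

Laspeyres price index uses base-period quantities as weights.
ΣP(Feb 2015)·Q(Jan 2015) = 38×30 + 1×270 + 5×91 = 1140 + 270 + 455 = 1865
ΣP(Jan 2015)·Q(Jan 2015) = 42×30 + 1×270 + 4×91 = 1260 + 270 + 364 = 1894
Index = 1865 / 1894 × 100 = 98.4688

98.47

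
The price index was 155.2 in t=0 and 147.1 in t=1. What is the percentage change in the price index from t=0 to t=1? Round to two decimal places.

-5.22%

Change = (147.1 − 155.2) / 155.2 × 100
       = -8.1 / 155.2 × 100 = -5.2191%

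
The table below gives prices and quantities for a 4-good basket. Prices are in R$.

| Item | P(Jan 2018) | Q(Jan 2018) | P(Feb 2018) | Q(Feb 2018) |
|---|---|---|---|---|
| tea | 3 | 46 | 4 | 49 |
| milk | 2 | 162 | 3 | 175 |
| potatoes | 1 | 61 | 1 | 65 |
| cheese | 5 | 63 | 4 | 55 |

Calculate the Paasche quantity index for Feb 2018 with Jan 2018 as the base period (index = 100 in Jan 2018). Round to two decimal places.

102.34

Paasche quantity index uses current-period prices as weights.
ΣP(Feb 2018)·Q(Feb 2018) = 4×49 + 3×175 + 1×65 + 4×55 = 196 + 525 + 65 + 220 = 1006
ΣP(Feb 2018)·Q(Jan 2018) = 4×46 + 3×162 + 1×61 + 4×63 = 184 + 486 + 61 + 252 = 983
Index = 1006 / 983 × 100 = 102.3398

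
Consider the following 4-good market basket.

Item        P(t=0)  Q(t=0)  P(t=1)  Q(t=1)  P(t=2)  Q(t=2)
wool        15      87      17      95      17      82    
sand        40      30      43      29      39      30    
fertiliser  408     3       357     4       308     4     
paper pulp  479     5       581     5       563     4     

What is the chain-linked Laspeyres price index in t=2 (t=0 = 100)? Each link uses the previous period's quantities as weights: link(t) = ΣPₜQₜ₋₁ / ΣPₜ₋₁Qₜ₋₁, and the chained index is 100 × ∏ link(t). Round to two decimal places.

103.99

Link t=0→t=1:
ΣP(t=1)Q(t=0) = 17×87 + 43×30 + 357×3 + 581×5 = 1479 + 1290 + 1071 + 2905 = 6745
ΣP(t=0)Q(t=0) = 15×87 + 40×30 + 408×3 + 479×5 = 1305 + 1200 + 1224 + 2395 = 6124
link = 6745/6124 = 1.101404
Link t=1→t=2:
ΣP(t=2)Q(t=1) = 17×95 + 39×29 + 308×4 + 563×5 = 1615 + 1131 + 1232 + 2815 = 6793
ΣP(t=1)Q(t=1) = 17×95 + 43×29 + 357×4 + 581×5 = 1615 + 1247 + 1428 + 2905 = 7195
link = 6793/7195 = 0.944128
Chained index = 100 × 1.101404 × 0.944128 = 103.9867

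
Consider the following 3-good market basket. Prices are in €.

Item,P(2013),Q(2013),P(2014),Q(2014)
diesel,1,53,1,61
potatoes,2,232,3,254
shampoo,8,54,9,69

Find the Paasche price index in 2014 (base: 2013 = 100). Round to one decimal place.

Paasche price index uses current-period quantities as weights.
ΣP(2014)·Q(2014) = 1×61 + 3×254 + 9×69 = 61 + 762 + 621 = 1444
ΣP(2013)·Q(2014) = 1×61 + 2×254 + 8×69 = 61 + 508 + 552 = 1121
Index = 1444 / 1121 × 100 = 128.8136

128.8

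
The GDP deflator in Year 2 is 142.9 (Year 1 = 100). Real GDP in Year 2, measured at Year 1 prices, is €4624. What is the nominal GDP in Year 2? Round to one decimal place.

6607.7

Nominal = Real × (Index/100) = 4624 × (142.9/100)
        = 4624 × 1.429 = 6607.6960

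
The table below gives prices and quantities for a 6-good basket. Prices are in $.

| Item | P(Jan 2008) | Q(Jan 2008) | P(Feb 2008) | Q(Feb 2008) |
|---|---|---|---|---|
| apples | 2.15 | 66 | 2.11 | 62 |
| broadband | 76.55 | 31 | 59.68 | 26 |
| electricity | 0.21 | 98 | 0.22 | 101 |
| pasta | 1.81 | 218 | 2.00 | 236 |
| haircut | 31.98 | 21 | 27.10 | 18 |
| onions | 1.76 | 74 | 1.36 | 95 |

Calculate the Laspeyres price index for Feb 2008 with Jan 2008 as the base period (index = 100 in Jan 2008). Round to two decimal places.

Laspeyres price index uses base-period quantities as weights.
ΣP(Feb 2008)·Q(Jan 2008) = 2.11×66 + 59.68×31 + 0.22×98 + 2.00×218 + 27.10×21 + 1.36×74 = 139.26 + 1850.08 + 21.56 + 436 + 569.1 + 100.64 = 3116.64
ΣP(Jan 2008)·Q(Jan 2008) = 2.15×66 + 76.55×31 + 0.21×98 + 1.81×218 + 31.98×21 + 1.76×74 = 141.9 + 2373.05 + 20.58 + 394.58 + 671.58 + 130.24 = 3731.93
Index = 3116.64 / 3731.93 × 100 = 83.5128

83.51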